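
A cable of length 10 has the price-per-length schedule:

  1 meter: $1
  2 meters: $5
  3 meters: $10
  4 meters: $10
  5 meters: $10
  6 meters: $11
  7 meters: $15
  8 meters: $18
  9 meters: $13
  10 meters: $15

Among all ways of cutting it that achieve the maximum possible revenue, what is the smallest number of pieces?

4

Build r[k] bottom-up: r[k] = max over allowed piece i of (p[i] + r[k−i]).
r[1] = 1
r[2] = max(1+1, 5+0) = 5
r[3] = max(1+5, 5+1, 10+0) = 10
r[4] = max(1+10, 5+5, 10+1, 10+0) = 11
r[5] = max(1+11, 5+10, 10+5, 10+1, 10+0) = 15
r[6] = max(1+15, 5+11, 10+10, 10+5, 10+1, 11+0) = 20
r[7] = max(1+20, 5+15, 10+11, …, 11+1, 15+0) = 21
r[8] = max(1+21, 5+20, 10+15, …, 15+1, 18+0) = 25
r[9] = max(1+25, 5+21, 10+20, …, 18+1, 13+0) = 30
r[10] = max(1+30, 5+25, 10+21, …, 13+1, 15+0) = 31
Maximum revenue is $31.
Now minimize piece count subject to staying optimal: for each k, pieces[k] = 1 + min over i with p[i]+r[k−i]=r[k] of pieces[k−i].
pieces[7] = 3
pieces[8] = 3
pieces[9] = 3
pieces[10] = 4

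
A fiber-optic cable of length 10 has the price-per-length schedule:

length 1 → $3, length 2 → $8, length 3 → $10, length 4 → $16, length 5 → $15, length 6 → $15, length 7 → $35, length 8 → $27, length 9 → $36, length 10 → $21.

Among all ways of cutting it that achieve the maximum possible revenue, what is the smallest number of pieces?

3

Consider every possible first cut. r[k] is the best of p[i]+r[k−i] over all sellable i≤k.
r[1] = 3
r[2] = 8
r[3] = 11  (first piece 1, then r[2]=8)
r[4] = 16  (first piece 2, then r[2]=8)
r[5] = 19  (first piece 1, then r[4]=16)
r[6] = 24  (first piece 2, then r[4]=16)
r[7] = 35
r[8] = 38  (first piece 1, then r[7]=35)
r[9] = 43  (first piece 2, then r[7]=35)
r[10] = 46  (first piece 1, then r[9]=43)
Maximum revenue is $46.
Now minimize piece count subject to staying optimal: for each k, pieces[k] = 1 + min over i with p[i]+r[k−i]=r[k] of pieces[k−i].
pieces[7] = 1
pieces[8] = 2
pieces[9] = 2
pieces[10] = 3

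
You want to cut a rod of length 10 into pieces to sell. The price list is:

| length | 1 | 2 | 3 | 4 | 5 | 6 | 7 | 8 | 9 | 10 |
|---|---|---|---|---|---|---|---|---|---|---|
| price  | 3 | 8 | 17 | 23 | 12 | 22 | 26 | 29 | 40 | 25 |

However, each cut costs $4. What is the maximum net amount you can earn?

49

Build net[k] bottom-up: net[k] = max over allowed piece i of (p[i] + net[k−i]) − 4 per cut.
net[1] = 3
net[2] = 8
net[3] = 17
net[4] = 23
net[5] = 22  (first piece 1, then net[4]=23)
net[6] = 30  (first piece 3, then net[3]=17)
net[7] = 36  (first piece 3, then net[4]=23)
net[8] = 42  (first piece 4, then net[4]=23)
net[9] = 43  (first piece 3, then net[6]=30)
net[10] = 49  (first piece 3, then net[7]=36)
One optimal plan: pieces 4 + 3 + 3 (2 cuts) → $57 − $8 = $49.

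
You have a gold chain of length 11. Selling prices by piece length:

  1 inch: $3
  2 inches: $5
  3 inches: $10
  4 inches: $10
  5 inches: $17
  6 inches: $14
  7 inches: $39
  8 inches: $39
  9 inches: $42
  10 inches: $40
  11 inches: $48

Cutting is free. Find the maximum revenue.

Build best[k] bottom-up: best[k] = max over allowed piece i of (p[i] + best[k−i]).
best[1] = 3
best[2] = 6  (first piece 1, then best[1]=3)
best[3] = 10
best[4] = 13  (first piece 1, then best[3]=10)
best[5] = 17
best[6] = 20  (first piece 1, then best[5]=17)
best[7] = 39
best[8] = 42  (first piece 1, then best[7]=39)
best[9] = 45  (first piece 1, then best[8]=42)
best[10] = 49  (first piece 3, then best[7]=39)
best[11] = 52  (first piece 1, then best[10]=49)
One optimal cutting: 7 + 3 + 1 → $39 + $10 + $3 = $52.

52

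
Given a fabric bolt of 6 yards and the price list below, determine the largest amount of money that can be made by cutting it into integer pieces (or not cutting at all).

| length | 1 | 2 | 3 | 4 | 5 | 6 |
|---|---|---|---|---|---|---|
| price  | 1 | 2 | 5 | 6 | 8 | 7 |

Let r[k] be the best obtainable value from length k. For each k, try every first piece i and keep the best of price[i] + r[k−i].
r[1] = 1
r[2] = 2  (first piece 1, then r[1]=1)
r[3] = 5
r[4] = 6  (first piece 1, then r[3]=5)
r[5] = 8
r[6] = 10  (first piece 3, then r[3]=5)
One optimal cutting: 3 + 3 → $5 + $5 = $10.

10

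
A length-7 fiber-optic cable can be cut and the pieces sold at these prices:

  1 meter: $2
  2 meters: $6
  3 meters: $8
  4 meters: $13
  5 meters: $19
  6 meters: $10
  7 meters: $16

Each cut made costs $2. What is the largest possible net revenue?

23

Let r[k] be the best obtainable value from length k. For each k, try every first piece i and keep the best of price[i] + r[k−i] minus the 2 cut fee when i<k.
r[1] = 2
r[2] = max(2+2-2, 6+0) = 6
r[3] = max(2+6-2, 6+2-2, 8+0) = 8
r[4] = max(2+8-2, 6+6-2, 8+2-2, 13+0) = 13
r[5] = max(2+13-2, 6+8-2, 8+6-2, 13+2-2, 19+0) = 19
r[6] = max(2+19-2, 6+13-2, 8+8-2, 13+6-2, 19+2-2, 10+0) = 19
r[7] = max(2+19-2, 6+19-2, 8+13-2, …, 10+2-2, 16+0) = 23
One optimal plan: pieces 5 + 2 (1 cut) → $25 − $2 = $23.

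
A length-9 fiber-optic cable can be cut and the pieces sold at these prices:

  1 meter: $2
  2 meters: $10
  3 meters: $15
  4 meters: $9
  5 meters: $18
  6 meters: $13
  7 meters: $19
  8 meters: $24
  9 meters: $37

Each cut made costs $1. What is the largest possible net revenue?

Build net[k] bottom-up: net[k] = max over allowed piece i of (p[i] + net[k−i]) − 1 per cut.
net[1] = 2
net[2] = max(2+2-1, 10+0) = 10
net[3] = max(2+10-1, 10+2-1, 15+0) = 15
net[4] = max(2+15-1, 10+10-1, 15+2-1, 9+0) = 19
net[5] = max(2+19-1, 10+15-1, 15+10-1, 9+2-1, 18+0) = 24
net[6] = max(2+24-1, 10+19-1, 15+15-1, 9+10-1, 18+2-1, 13+0) = 29
net[7] = max(2+29-1, 10+24-1, 15+19-1, …, 13+2-1, 19+0) = 33
net[8] = max(2+33-1, 10+29-1, 15+24-1, …, 19+2-1, 24+0) = 38
net[9] = max(2+38-1, 10+33-1, 15+29-1, …, 24+2-1, 37+0) = 43
One optimal plan: pieces 3 + 3 + 3 (2 cuts) → $45 − $2 = $43.

43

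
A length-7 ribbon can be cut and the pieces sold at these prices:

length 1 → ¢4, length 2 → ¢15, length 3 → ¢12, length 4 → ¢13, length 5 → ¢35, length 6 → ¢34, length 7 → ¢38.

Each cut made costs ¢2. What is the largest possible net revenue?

Build v[k] bottom-up: v[k] = max over allowed piece i of (p[i] + v[k−i]) − 2 per cut.
v[1] = 4
v[2] = 15
v[3] = 17  (first piece 1, then v[2]=15)
v[4] = 28  (first piece 2, then v[2]=15)
v[5] = 35
v[6] = 41  (first piece 2, then v[4]=28)
v[7] = 48  (first piece 2, then v[5]=35)
One optimal plan: pieces 5 + 2 (1 cut) → ¢50 − ¢2 = ¢48.

48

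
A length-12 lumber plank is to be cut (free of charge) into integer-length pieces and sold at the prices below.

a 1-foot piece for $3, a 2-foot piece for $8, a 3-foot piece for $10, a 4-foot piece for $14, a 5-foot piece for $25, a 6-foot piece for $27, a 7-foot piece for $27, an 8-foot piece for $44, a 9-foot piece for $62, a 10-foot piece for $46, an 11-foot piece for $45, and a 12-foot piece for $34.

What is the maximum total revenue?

Let best[k] be the best obtainable value from length k. For each k, try every first piece i and keep the best of price[i] + best[k−i].
best[1] = 3
best[2] = max(3+3, 8+0) = 8
best[3] = max(3+8, 8+3, 10+0) = 11
best[4] = max(3+11, 8+8, 10+3, 14+0) = 16
best[5] = max(3+16, 8+11, 10+8, 14+3, 25+0) = 25
best[6] = max(3+25, 8+16, 10+11, 14+8, 25+3, 27+0) = 28
best[7] = max(3+28, 8+25, 10+16, …, 27+3, 27+0) = 33
best[8] = max(3+33, 8+28, 10+25, …, 27+3, 44+0) = 44
best[9] = max(3+44, 8+33, 10+28, …, 44+3, 62+0) = 62
best[10] = max(3+62, 8+44, 10+33, …, 62+3, 46+0) = 65
best[11] = max(3+65, 8+62, 10+44, …, 46+3, 45+0) = 70
best[12] = max(3+70, 8+65, 10+62, …, 45+3, 34+0) = 73
One optimal cutting: 9 + 2 + 1 → $62 + $8 + $3 = $73.

73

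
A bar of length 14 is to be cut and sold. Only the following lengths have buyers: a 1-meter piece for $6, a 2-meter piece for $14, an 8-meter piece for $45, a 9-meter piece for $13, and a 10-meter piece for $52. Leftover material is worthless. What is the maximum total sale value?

Let r[k] be the best obtainable value from length k. For each k, try every first piece i and keep the best of price[i] + r[k−i].
r[1] = 6
r[2] = max(6+6, 14+0) = 14
r[3] = max(6+14, 14+6) = 20
r[4] = max(6+20, 14+14) = 28
r[5] = max(6+28, 14+20) = 34
r[6] = max(6+34, 14+28) = 42
r[7] = max(6+42, 14+34) = 48
r[8] = max(6+48, 14+42, 45+0) = 56
r[9] = max(6+56, 14+48, 45+6, 13+0) = 62
r[10] = max(6+62, 14+56, 45+14, 13+6, 52+0) = 70
r[11] = max(6+70, 14+62, 45+20, 13+14, 52+6) = 76
r[12] = max(6+76, 14+70, 45+28, 13+20, 52+14) = 84
r[13] = max(6+84, 14+76, 45+34, 13+28, 52+20) = 90
r[14] = max(6+90, 14+84, 45+42, 13+34, 52+28) = 98
One optimal cutting: 2 + 2 + 2 + 2 + 2 + 2 + 2 → $98.

98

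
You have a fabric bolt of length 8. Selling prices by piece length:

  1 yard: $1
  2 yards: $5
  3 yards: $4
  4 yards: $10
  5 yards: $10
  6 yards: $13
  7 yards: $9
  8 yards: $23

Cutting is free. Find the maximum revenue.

23

Consider every possible first cut. best[k] is the best of p[i]+best[k−i] over all sellable i≤k.
best[1] = 1
best[2] = max(1+1, 5+0) = 5
best[3] = max(1+5, 5+1, 4+0) = 6
best[4] = max(1+6, 5+5, 4+1, 10+0) = 10
best[5] = max(1+10, 5+6, 4+5, 10+1, 10+0) = 11
best[6] = max(1+11, 5+10, 4+6, 10+5, 10+1, 13+0) = 15
best[7] = max(1+15, 5+11, 4+10, …, 13+1, 9+0) = 16
best[8] = max(1+16, 5+15, 4+11, …, 9+1, 23+0) = 23
Best is to sell the whole 8-yard piece uncut for $23.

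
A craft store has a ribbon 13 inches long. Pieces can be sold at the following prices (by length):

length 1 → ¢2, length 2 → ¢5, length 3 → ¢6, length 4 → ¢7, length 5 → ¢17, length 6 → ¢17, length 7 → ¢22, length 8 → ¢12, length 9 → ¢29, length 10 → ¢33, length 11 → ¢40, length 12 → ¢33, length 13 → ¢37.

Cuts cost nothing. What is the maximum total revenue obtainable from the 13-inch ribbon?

45

Consider every possible first cut. r[k] is the best of p[i]+r[k−i] over all sellable i≤k.
r[1] = 2
r[2] = 5
r[3] = 7  (first piece 1, then r[2]=5)
r[4] = 10  (first piece 2, then r[2]=5)
r[5] = 17
r[6] = 19  (first piece 1, then r[5]=17)
r[7] = 22  (first piece 2, then r[5]=17)
r[8] = 24  (first piece 1, then r[7]=22)
r[9] = 29
r[10] = 34  (first piece 5, then r[5]=17)
r[11] = 40
r[12] = 42  (first piece 1, then r[11]=40)
r[13] = 45  (first piece 2, then r[11]=40)
One optimal cutting: 11 + 2 → ¢40 + ¢5 = ¢45.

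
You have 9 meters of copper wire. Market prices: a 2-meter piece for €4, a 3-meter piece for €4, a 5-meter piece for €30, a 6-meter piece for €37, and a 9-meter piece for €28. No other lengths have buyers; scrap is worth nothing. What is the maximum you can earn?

41

Let r[k] be the best obtainable value from length k. For each k, try every first piece i and keep the best of price[i] + r[k−i].
r[1] = 0
r[2] = 4
r[3] = max(4+0, 4+0) = 4
r[4] = max(4+4, 4+0) = 8
r[5] = max(4+4, 4+4, 30+0) = 30
r[6] = max(4+8, 4+4, 30+0, 37+0) = 37
r[7] = max(4+30, 4+8, 30+4, 37+0) = 37
r[8] = max(4+37, 4+30, 30+4, 37+4) = 41
r[9] = max(4+37, 4+37, 30+8, 37+4, 28+0) = 41
One optimal cutting: pieces 6 + 2 with 1 meter of scrap → €41.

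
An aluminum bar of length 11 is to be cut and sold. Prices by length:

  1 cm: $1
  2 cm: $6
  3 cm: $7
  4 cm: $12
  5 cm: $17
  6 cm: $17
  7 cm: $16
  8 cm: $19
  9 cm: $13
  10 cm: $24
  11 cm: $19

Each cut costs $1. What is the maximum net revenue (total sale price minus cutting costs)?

Consider every possible first cut. net[k] is the best of p[i]+net[k−i] over all sellable i≤k, charging 1 whenever i<k.
net[1] = 1
net[2] = max(1+1-1, 6+0) = 6
net[3] = max(1+6-1, 6+1-1, 7+0) = 7
net[4] = max(1+7-1, 6+6-1, 7+1-1, 12+0) = 12
net[5] = max(1+12-1, 6+7-1, 7+6-1, 12+1-1, 17+0) = 17
net[6] = max(1+17-1, 6+12-1, 7+7-1, 12+6-1, 17+1-1, 17+0) = 17
net[7] = max(1+17-1, 6+17-1, 7+12-1, …, 17+1-1, 16+0) = 22
net[8] = max(1+22-1, 6+17-1, 7+17-1, …, 16+1-1, 19+0) = 23
net[9] = max(1+23-1, 6+22-1, 7+17-1, …, 19+1-1, 13+0) = 28
net[10] = max(1+28-1, 6+23-1, 7+22-1, …, 13+1-1, 24+0) = 33
net[11] = max(1+33-1, 6+28-1, 7+23-1, …, 24+1-1, 19+0) = 33
One optimal plan: pieces 5 + 5 + 1 (2 cuts) → $35 − $2 = $33.

33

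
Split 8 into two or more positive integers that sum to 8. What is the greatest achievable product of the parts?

Define prod[k] = max over 1≤i<k of i · max(k−i, prod[k−i]); the inner max lets the remainder stay uncut if that's better.
prod[2] = 1×max(1,0) = 1×1 = 1
prod[3] = 1×max(2,1) = 1×2 = 2
prod[4] = 2×max(2,1) = 2×2 = 4
prod[5] = 2×max(3,2) = 2×3 = 6
prod[6] = 3×max(3,2) = 3×3 = 9
prod[7] = 2×max(5,6) = 2×6 = 12
prod[8] = 2×max(6,9) = 2×9 = 18
One optimal split: 3 + 3 + 2; product 3×3×2 = 18.

18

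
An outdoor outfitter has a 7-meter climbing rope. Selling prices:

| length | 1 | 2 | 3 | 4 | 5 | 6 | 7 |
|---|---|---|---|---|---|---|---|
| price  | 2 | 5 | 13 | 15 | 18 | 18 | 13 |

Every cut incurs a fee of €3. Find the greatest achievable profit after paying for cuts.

25

Build v[k] bottom-up: v[k] = max over allowed piece i of (p[i] + v[k−i]) − 3 per cut.
v[1] = 2
v[2] = max(2+2-3, 5+0) = 5
v[3] = max(2+5-3, 5+2-3, 13+0) = 13
v[4] = max(2+13-3, 5+5-3, 13+2-3, 15+0) = 15
v[5] = max(2+15-3, 5+13-3, 13+5-3, 15+2-3, 18+0) = 18
v[6] = max(2+18-3, 5+15-3, 13+13-3, 15+5-3, 18+2-3, 18+0) = 23
v[7] = max(2+23-3, 5+18-3, 13+15-3, …, 18+2-3, 13+0) = 25
One optimal plan: pieces 4 + 3 (1 cut) → €28 − €3 = €25.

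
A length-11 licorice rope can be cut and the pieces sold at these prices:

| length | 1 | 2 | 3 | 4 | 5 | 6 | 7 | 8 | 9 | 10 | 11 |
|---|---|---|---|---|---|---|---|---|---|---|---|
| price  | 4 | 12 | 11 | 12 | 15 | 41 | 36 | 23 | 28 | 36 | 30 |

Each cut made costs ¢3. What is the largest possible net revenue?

60

Consider every possible first cut. r[k] is the best of p[i]+r[k−i] over all sellable i≤k, charging 3 whenever i<k.
r[1] = 4
r[2] = 12
r[3] = 13  (first piece 1, then r[2]=12)
r[4] = 21  (first piece 2, then r[2]=12)
r[5] = 22  (first piece 1, then r[4]=21)
r[6] = 41
r[7] = 42  (first piece 1, then r[6]=41)
r[8] = 50  (first piece 2, then r[6]=41)
r[9] = 51  (first piece 1, then r[8]=50)
r[10] = 59  (first piece 2, then r[8]=50)
r[11] = 60  (first piece 1, then r[10]=59)
One optimal plan: pieces 6 + 2 + 2 + 1 (3 cuts) → ¢69 − ¢9 = ¢60.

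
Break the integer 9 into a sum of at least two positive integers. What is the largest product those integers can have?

27

Fill g[k] for k=2..9: at each k try every first piece i and multiply by the better of (k−i) uncut or g[k−i].
g[2] = 1×max(1,0) = 1×1 = 1
g[3] = 1×max(2,1) = 1×2 = 2
g[4] = 2×max(2,1) = 2×2 = 4
g[5] = 2×max(3,2) = 2×3 = 6
g[6] = 3×max(3,2) = 3×3 = 9
g[7] = 2×max(5,6) = 2×6 = 12
g[8] = 2×max(6,9) = 2×9 = 18
g[9] = 3×max(6,9) = 3×9 = 27
One optimal split: 3 + 3 + 3; product 3×3×3 = 27.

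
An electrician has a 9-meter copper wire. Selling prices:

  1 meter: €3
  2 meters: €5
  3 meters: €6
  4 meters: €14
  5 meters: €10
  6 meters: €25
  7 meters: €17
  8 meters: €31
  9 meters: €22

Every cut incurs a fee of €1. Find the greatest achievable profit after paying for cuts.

33

Consider every possible first cut. net[k] is the best of p[i]+net[k−i] over all sellable i≤k, charging 1 whenever i<k.
net[1] = 3
net[2] = 5  (first piece 1, then net[1]=3)
net[3] = 7  (first piece 1, then net[2]=5)
net[4] = 14
net[5] = 16  (first piece 1, then net[4]=14)
net[6] = 25
net[7] = 27  (first piece 1, then net[6]=25)
net[8] = 31
net[9] = 33  (first piece 1, then net[8]=31)
One optimal plan: pieces 8 + 1 (1 cut) → €34 − €1 = €33.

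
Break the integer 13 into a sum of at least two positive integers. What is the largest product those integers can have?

108

Fill f[k] for k=2..13: at each k try every first piece i and multiply by the better of (k−i) uncut or f[k−i].
f[2] = 1*max(1,0) = 1*1 = 1
f[3] = 1*max(2,1) = 1*2 = 2
f[4] = 2*max(2,1) = 2*2 = 4
f[5] = 2*max(3,2) = 2*3 = 6
f[6] = 3*max(3,2) = 3*3 = 9
f[7] = 2*max(5,6) = 2*6 = 12
f[8] = 2*max(6,9) = 2*9 = 18
f[9] = 3*max(6,9) = 3*9 = 27
f[10] = 2*max(8,18) = 2*18 = 36
f[11] = 2*max(9,27) = 2*27 = 54
f[12] = 3*max(9,27) = 3*27 = 81
f[13] = 2*max(11,54) = 2*54 = 108
One optimal split: 3 + 3 + 3 + 2 + 2; product 3*3*3*2*2 = 108.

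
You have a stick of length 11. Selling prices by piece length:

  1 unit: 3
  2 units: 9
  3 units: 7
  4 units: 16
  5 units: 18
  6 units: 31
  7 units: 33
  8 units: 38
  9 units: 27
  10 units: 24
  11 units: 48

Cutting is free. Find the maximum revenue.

52

Let v[k] be the best obtainable value from length k. For each k, try every first piece i and keep the best of price[i] + v[k−i].
v[1] = 3
v[2] = max(3+3, 9+0) = 9
v[3] = max(3+9, 9+3, 7+0) = 12
v[4] = max(3+12, 9+9, 7+3, 16+0) = 18
v[5] = max(3+18, 9+12, 7+9, 16+3, 18+0) = 21
v[6] = max(3+21, 9+18, 7+12, 16+9, 18+3, 31+0) = 31
v[7] = max(3+31, 9+21, 7+18, …, 31+3, 33+0) = 34
v[8] = max(3+34, 9+31, 7+21, …, 33+3, 38+0) = 40
v[9] = max(3+40, 9+34, 7+31, …, 38+3, 27+0) = 43
v[10] = max(3+43, 9+40, 7+34, …, 27+3, 24+0) = 49
v[11] = max(3+49, 9+43, 7+40, …, 24+3, 48+0) = 52
One optimal cutting: 6 + 2 + 2 + 1 → 31 + 9 + 9 + 3 = 52.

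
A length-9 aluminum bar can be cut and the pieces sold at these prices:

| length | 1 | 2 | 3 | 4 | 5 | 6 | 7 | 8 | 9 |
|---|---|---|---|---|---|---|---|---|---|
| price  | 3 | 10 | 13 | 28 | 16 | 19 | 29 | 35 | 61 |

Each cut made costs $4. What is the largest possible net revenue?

61

Let v[k] be the best obtainable value from length k. For each k, try every first piece i and keep the best of price[i] + v[k−i] minus the 4 cut fee when i<k.
v[1] = 3
v[2] = max(3+3-4, 10+0) = 10
v[3] = max(3+10-4, 10+3-4, 13+0) = 13
v[4] = max(3+13-4, 10+10-4, 13+3-4, 28+0) = 28
v[5] = max(3+28-4, 10+13-4, 13+10-4, 28+3-4, 16+0) = 27
v[6] = max(3+27-4, 10+28-4, 13+13-4, 28+10-4, 16+3-4, 19+0) = 34
v[7] = max(3+34-4, 10+27-4, 13+28-4, …, 19+3-4, 29+0) = 37
v[8] = max(3+37-4, 10+34-4, 13+27-4, …, 29+3-4, 35+0) = 52
v[9] = max(3+52-4, 10+37-4, 13+34-4, …, 35+3-4, 61+0) = 61
Best is to make no cuts and sell whole for $61.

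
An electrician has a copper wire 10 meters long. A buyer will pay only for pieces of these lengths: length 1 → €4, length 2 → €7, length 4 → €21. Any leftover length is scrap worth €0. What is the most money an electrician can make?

Build r[k] bottom-up: r[k] = max over allowed piece i of (p[i] + r[k−i]).
r[1] = 4
r[2] = max(4+4, 7+0) = 8
r[3] = max(4+8, 7+4) = 12
r[4] = max(4+12, 7+8, 21+0) = 21
r[5] = max(4+21, 7+12, 21+4) = 25
r[6] = max(4+25, 7+21, 21+8) = 29
r[7] = max(4+29, 7+25, 21+12) = 33
r[8] = max(4+33, 7+29, 21+21) = 42
r[9] = max(4+42, 7+33, 21+25) = 46
r[10] = max(4+46, 7+42, 21+29) = 50
One optimal cutting: 4 + 4 + 1 + 1 → €50.

50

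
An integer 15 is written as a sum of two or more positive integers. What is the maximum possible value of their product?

Define g[k] = max over 1≤i<k of i · max(k−i, g[k−i]); the inner max lets the remainder stay uncut if that's better.
Small cases: g[2]=1, g[3]=2, g[4]=4, g[5]=6, g[6]=9, g[7]=12, g[8]=18, g[9]=27, g[10]=36.
g[11] = max(1·36, 2·27, 3·18, …, 9·2, 10·1) = 54
g[12] = max(1·54, 2·36, 3·27, …, 10·2, 11·1) = 81
g[13] = max(1·81, 2·54, 3·36, …, 11·2, 12·1) = 108
g[14] = max(1·108, 2·81, 3·54, …, 12·2, 13·1) = 162
g[15] = max(1·162, 2·108, 3·81, …, 13·2, 14·1) = 243
One optimal split: 3 + 3 + 3 + 3 + 3; product 3·3·3·3·3 = 243.

243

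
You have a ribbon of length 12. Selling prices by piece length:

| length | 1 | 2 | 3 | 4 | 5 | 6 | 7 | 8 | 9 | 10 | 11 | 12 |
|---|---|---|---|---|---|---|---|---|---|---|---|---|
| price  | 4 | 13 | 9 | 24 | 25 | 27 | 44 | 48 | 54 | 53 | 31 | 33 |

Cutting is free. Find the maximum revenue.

Let R[k] be the best obtainable value from length k. For each k, try every first piece i and keep the best of price[i] + R[k−i].
R[1] = 4
R[2] = max(4+4, 13+0) = 13
R[3] = max(4+13, 13+4, 9+0) = 17
R[4] = max(4+17, 13+13, 9+4, 24+0) = 26
R[5] = max(4+26, 13+17, 9+13, 24+4, 25+0) = 30
R[6] = max(4+30, 13+26, 9+17, 24+13, 25+4, 27+0) = 39
R[7] = max(4+39, 13+30, 9+26, …, 27+4, 44+0) = 44
R[8] = max(4+44, 13+39, 9+30, …, 44+4, 48+0) = 52
R[9] = max(4+52, 13+44, 9+39, …, 48+4, 54+0) = 57
R[10] = max(4+57, 13+52, 9+44, …, 54+4, 53+0) = 65
R[11] = max(4+65, 13+57, 9+52, …, 53+4, 31+0) = 70
R[12] = max(4+70, 13+65, 9+57, …, 31+4, 33+0) = 78
One optimal cutting: 2 + 2 + 2 + 2 + 2 + 2 → ¢13 + ¢13 + ¢13 + ¢13 + ¢13 + ¢13 = ¢78.

78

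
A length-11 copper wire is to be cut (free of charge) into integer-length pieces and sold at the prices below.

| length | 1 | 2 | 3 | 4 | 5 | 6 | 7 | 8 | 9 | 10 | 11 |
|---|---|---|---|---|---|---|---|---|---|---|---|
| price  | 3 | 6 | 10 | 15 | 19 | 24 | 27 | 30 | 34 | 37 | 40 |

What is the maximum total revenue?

43

Consider every possible first cut. R[k] is the best of p[i]+R[k−i] over all sellable i≤k.
R[1] = 3
R[2] = max(3+3, 6+0) = 6
R[3] = max(3+6, 6+3, 10+0) = 10
R[4] = max(3+10, 6+6, 10+3, 15+0) = 15
R[5] = max(3+15, 6+10, 10+6, 15+3, 19+0) = 19
R[6] = max(3+19, 6+15, 10+10, 15+6, 19+3, 24+0) = 24
R[7] = max(3+24, 6+19, 10+15, …, 24+3, 27+0) = 27
R[8] = max(3+27, 6+24, 10+19, …, 27+3, 30+0) = 30
R[9] = max(3+30, 6+27, 10+24, …, 30+3, 34+0) = 34
R[10] = max(3+34, 6+30, 10+27, …, 34+3, 37+0) = 39
R[11] = max(3+39, 6+34, 10+30, …, 37+3, 40+0) = 43
One optimal cutting: 6 + 5 → €24 + €19 = €43.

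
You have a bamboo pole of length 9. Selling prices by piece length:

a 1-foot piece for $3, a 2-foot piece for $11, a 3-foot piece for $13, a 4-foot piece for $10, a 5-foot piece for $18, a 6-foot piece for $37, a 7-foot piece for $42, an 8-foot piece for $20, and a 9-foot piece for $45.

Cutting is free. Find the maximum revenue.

Build v[k] bottom-up: v[k] = max over allowed piece i of (p[i] + v[k−i]).
v[1] = 3
v[2] = max(3+3, 11+0) = 11
v[3] = max(3+11, 11+3, 13+0) = 14
v[4] = max(3+14, 11+11, 13+3, 10+0) = 22
v[5] = max(3+22, 11+14, 13+11, 10+3, 18+0) = 25
v[6] = max(3+25, 11+22, 13+14, 10+11, 18+3, 37+0) = 37
v[7] = max(3+37, 11+25, 13+22, …, 37+3, 42+0) = 42
v[8] = max(3+42, 11+37, 13+25, …, 42+3, 20+0) = 48
v[9] = max(3+48, 11+42, 13+37, …, 20+3, 45+0) = 53
One optimal cutting: 7 + 2 → $42 + $11 = $53.

53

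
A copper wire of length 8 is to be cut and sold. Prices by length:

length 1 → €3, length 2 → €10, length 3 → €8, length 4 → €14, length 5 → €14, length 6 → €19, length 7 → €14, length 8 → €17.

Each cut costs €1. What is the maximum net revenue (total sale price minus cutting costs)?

37

Build net[k] bottom-up: net[k] = max over allowed piece i of (p[i] + net[k−i]) − 1 per cut.
net[1] = 3
net[2] = max(3+3-1, 10+0) = 10
net[3] = max(3+10-1, 10+3-1, 8+0) = 12
net[4] = max(3+12-1, 10+10-1, 8+3-1, 14+0) = 19
net[5] = max(3+19-1, 10+12-1, 8+10-1, 14+3-1, 14+0) = 21
net[6] = max(3+21-1, 10+19-1, 8+12-1, 14+10-1, 14+3-1, 19+0) = 28
net[7] = max(3+28-1, 10+21-1, 8+19-1, …, 19+3-1, 14+0) = 30
net[8] = max(3+30-1, 10+28-1, 8+21-1, …, 14+3-1, 17+0) = 37
One optimal plan: pieces 2 + 2 + 2 + 2 (3 cuts) → €40 − €3 = €37.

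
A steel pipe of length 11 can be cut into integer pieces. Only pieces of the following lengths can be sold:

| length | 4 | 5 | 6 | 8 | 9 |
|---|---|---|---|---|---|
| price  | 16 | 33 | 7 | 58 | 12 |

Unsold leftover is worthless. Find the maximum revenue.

Build r[k] bottom-up: r[k] = max over allowed piece i of (p[i] + r[k−i]).
r[1] = 0
r[2] = 0
r[3] = 0
r[4] = 16
r[5] = max(16+0, 33+0) = 33
r[6] = max(16+0, 33+0, 7+0) = 33
r[7] = max(16+0, 33+0, 7+0) = 33
r[8] = max(16+16, 33+0, 7+0, 58+0) = 58
r[9] = max(16+33, 33+16, 7+0, 58+0, 12+0) = 58
r[10] = max(16+33, 33+33, 7+16, 58+0, 12+0) = 66
r[11] = max(16+33, 33+33, 7+33, 58+0, 12+0) = 66
One optimal cutting: pieces 5 + 5 with 1 meter of scrap → $66.

66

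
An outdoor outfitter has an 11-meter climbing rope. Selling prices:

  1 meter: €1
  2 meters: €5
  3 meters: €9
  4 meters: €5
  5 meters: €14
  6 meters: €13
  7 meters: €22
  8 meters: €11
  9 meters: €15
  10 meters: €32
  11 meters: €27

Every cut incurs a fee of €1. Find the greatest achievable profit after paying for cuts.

Consider every possible first cut. v[k] is the best of p[i]+v[k−i] over all sellable i≤k, charging 1 whenever i<k.
v[1] = 1
v[2] = 5
v[3] = 9
v[4] = 9  (first piece 1, then v[3]=9)
v[5] = 14
v[6] = 17  (first piece 3, then v[3]=9)
v[7] = 22
v[8] = 22  (first piece 1, then v[7]=22)
v[9] = 26  (first piece 2, then v[7]=22)
v[10] = 32
v[11] = 32  (first piece 1, then v[10]=32)
One optimal plan: pieces 10 + 1 (1 cut) → €33 − €1 = €32.

32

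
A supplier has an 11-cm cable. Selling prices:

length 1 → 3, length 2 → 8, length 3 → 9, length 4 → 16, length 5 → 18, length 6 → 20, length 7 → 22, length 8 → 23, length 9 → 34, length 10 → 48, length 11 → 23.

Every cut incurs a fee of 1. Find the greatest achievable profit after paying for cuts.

Build net[k] bottom-up: net[k] = max over allowed piece i of (p[i] + net[k−i]) − 1 per cut.
net[1] = 3
net[2] = max(3+3-1, 8+0) = 8
net[3] = max(3+8-1, 8+3-1, 9+0) = 10
net[4] = max(3+10-1, 8+8-1, 9+3-1, 16+0) = 16
net[5] = max(3+16-1, 8+10-1, 9+8-1, 16+3-1, 18+0) = 18
net[6] = max(3+18-1, 8+16-1, 9+10-1, 16+8-1, 18+3-1, 20+0) = 23
net[7] = max(3+23-1, 8+18-1, 9+16-1, …, 20+3-1, 22+0) = 25
net[8] = max(3+25-1, 8+23-1, 9+18-1, …, 22+3-1, 23+0) = 31
net[9] = max(3+31-1, 8+25-1, 9+23-1, …, 23+3-1, 34+0) = 34
net[10] = max(3+34-1, 8+31-1, 9+25-1, …, 34+3-1, 48+0) = 48
net[11] = max(3+48-1, 8+34-1, 9+31-1, …, 48+3-1, 23+0) = 50
One optimal plan: pieces 10 + 1 (1 cut) → 51 − 1 = 50.

50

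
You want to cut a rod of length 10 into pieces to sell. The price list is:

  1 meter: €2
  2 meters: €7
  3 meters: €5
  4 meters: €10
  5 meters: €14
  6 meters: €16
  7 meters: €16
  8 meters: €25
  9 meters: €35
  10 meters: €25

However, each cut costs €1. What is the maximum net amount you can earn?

Let net[k] be the best obtainable value from length k. For each k, try every first piece i and keep the best of price[i] + net[k−i] minus the 1 cut fee when i<k.
net[1] = 2
net[2] = max(2+2-1, 7+0) = 7
net[3] = max(2+7-1, 7+2-1, 5+0) = 8
net[4] = max(2+8-1, 7+7-1, 5+2-1, 10+0) = 13
net[5] = max(2+13-1, 7+8-1, 5+7-1, 10+2-1, 14+0) = 14
net[6] = max(2+14-1, 7+13-1, 5+8-1, 10+7-1, 14+2-1, 16+0) = 19
net[7] = max(2+19-1, 7+14-1, 5+13-1, …, 16+2-1, 16+0) = 20
net[8] = max(2+20-1, 7+19-1, 5+14-1, …, 16+2-1, 25+0) = 25
net[9] = max(2+25-1, 7+20-1, 5+19-1, …, 25+2-1, 35+0) = 35
net[10] = max(2+35-1, 7+25-1, 5+20-1, …, 35+2-1, 25+0) = 36
One optimal plan: pieces 9 + 1 (1 cut) → €37 − €1 = €36.

36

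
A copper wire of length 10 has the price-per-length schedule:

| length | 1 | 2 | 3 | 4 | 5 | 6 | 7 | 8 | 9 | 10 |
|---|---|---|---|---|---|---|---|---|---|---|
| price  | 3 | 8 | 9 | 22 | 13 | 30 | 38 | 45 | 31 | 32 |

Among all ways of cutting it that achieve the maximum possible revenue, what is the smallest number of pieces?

Consider every possible first cut. r[k] is the best of p[i]+r[k−i] over all sellable i≤k.
r[1] = 3
r[2] = max(3+3, 8+0) = 8
r[3] = max(3+8, 8+3, 9+0) = 11
r[4] = max(3+11, 8+8, 9+3, 22+0) = 22
r[5] = max(3+22, 8+11, 9+8, 22+3, 13+0) = 25
r[6] = max(3+25, 8+22, 9+11, 22+8, 13+3, 30+0) = 30
r[7] = max(3+30, 8+25, 9+22, …, 30+3, 38+0) = 38
r[8] = max(3+38, 8+30, 9+25, …, 38+3, 45+0) = 45
r[9] = max(3+45, 8+38, 9+30, …, 45+3, 31+0) = 48
r[10] = max(3+48, 8+45, 9+38, …, 31+3, 32+0) = 53
Maximum revenue is €53.
Now minimize piece count subject to staying optimal: for each k, pieces[k] = 1 + min over i with p[i]+r[k−i]=r[k] of pieces[k−i].
pieces[7] = 1
pieces[8] = 1
pieces[9] = 2
pieces[10] = 2

2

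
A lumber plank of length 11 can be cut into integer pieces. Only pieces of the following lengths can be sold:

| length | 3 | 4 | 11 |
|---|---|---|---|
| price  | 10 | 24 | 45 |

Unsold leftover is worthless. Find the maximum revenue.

58

Consider every possible first cut. f[k] is the best of p[i]+f[k−i] over all sellable i≤k.
f[1] = 0
f[2] = 0
f[3] = 10
f[4] = 24
f[5] = 24
f[6] = 24
f[7] = 34  (first piece 3, then f[4]=24)
f[8] = 48  (first piece 4, then f[4]=24)
f[9] = 48
f[10] = 48
f[11] = 58  (first piece 3, then f[8]=48)
One optimal cutting: 4 + 4 + 3 → $58.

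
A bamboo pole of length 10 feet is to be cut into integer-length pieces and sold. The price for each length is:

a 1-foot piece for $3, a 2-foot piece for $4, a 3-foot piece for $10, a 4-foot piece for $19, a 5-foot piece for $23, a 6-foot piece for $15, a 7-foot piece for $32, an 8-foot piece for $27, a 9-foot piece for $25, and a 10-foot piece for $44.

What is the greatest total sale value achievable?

Consider every possible first cut. best[k] is the best of p[i]+best[k−i] over all sellable i≤k.
best[1] = 3
best[2] = max(3+3, 4+0) = 6
best[3] = max(3+6, 4+3, 10+0) = 10
best[4] = max(3+10, 4+6, 10+3, 19+0) = 19
best[5] = max(3+19, 4+10, 10+6, 19+3, 23+0) = 23
best[6] = max(3+23, 4+19, 10+10, 19+6, 23+3, 15+0) = 26
best[7] = max(3+26, 4+23, 10+19, …, 15+3, 32+0) = 32
best[8] = max(3+32, 4+26, 10+23, …, 32+3, 27+0) = 38
best[9] = max(3+38, 4+32, 10+26, …, 27+3, 25+0) = 42
best[10] = max(3+42, 4+38, 10+32, …, 25+3, 44+0) = 46
One optimal cutting: 5 + 5 → $23 + $23 = $46.

46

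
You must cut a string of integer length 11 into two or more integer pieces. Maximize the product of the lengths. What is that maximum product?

54

Define f[k] = max over 1≤i<k of i · max(k−i, f[k−i]); the inner max lets the remainder stay uncut if that's better.
f[2] = 1*max(1,0) = 1*1 = 1
f[3] = max(1*2, 2*1) = 2
f[4] = max(1*3, 2*2, 3*1) = 4
f[5] = max(1*4, 2*3, 3*2, 4*1) = 6
f[6] = max(1*6, 2*4, 3*3, 4*2, 5*1) = 9
f[7] = max(1*9, 2*6, 3*4, 4*3, 5*2, 6*1) = 12
f[8] = max(1*12, 2*9, 3*6, …, 6*2, 7*1) = 18
f[9] = max(1*18, 2*12, 3*9, …, 7*2, 8*1) = 27
f[10] = max(1*27, 2*18, 3*12, …, 8*2, 9*1) = 36
f[11] = max(1*36, 2*27, 3*18, …, 9*2, 10*1) = 54
One optimal split: 3 + 3 + 3 + 2; product 3*3*3*2 = 54.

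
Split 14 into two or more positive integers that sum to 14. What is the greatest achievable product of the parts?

162

Define P[k] = max over 1≤i<k of i · max(k−i, P[k−i]); the inner max lets the remainder stay uncut if that's better.
P[2] = 1×max(1,0) = 1×1 = 1
P[3] = max(1×2, 2×1) = 2
P[4] = max(1×3, 2×2, 3×1) = 4
P[5] = max(1×4, 2×3, 3×2, 4×1) = 6
P[6] = max(1×6, 2×4, 3×3, 4×2, 5×1) = 9
P[7] = max(1×9, 2×6, 3×4, 4×3, 5×2, 6×1) = 12
P[8] = max(1×12, 2×9, 3×6, …, 6×2, 7×1) = 18
P[9] = max(1×18, 2×12, 3×9, …, 7×2, 8×1) = 27
P[10] = max(1×27, 2×18, 3×12, …, 8×2, 9×1) = 36
P[11] = max(1×36, 2×27, 3×18, …, 9×2, 10×1) = 54
P[12] = max(1×54, 2×36, 3×27, …, 10×2, 11×1) = 81
P[13] = max(1×81, 2×54, 3×36, …, 11×2, 12×1) = 108
P[14] = max(1×108, 2×81, 3×54, …, 12×2, 13×1) = 162
One optimal split: 3 + 3 + 3 + 3 + 2; product 3×3×3×3×2 = 162.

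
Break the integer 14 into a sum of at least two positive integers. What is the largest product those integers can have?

162

Fill f[k] for k=2..14: at each k try every first piece i and multiply by the better of (k−i) uncut or f[k−i].
Small cases: f[2]=1, f[3]=2, f[4]=4, f[5]=6, f[6]=9.
f[7] = max(1·9, 2·6, 3·4, 4·3, 5·2, 6·1) = 12
f[8] = max(1·12, 2·9, 3·6, …, 6·2, 7·1) = 18
f[9] = max(1·18, 2·12, 3·9, …, 7·2, 8·1) = 27
f[10] = max(1·27, 2·18, 3·12, …, 8·2, 9·1) = 36
f[11] = max(1·36, 2·27, 3·18, …, 9·2, 10·1) = 54
f[12] = max(1·54, 2·36, 3·27, …, 10·2, 11·1) = 81
f[13] = max(1·81, 2·54, 3·36, …, 11·2, 12·1) = 108
f[14] = max(1·108, 2·81, 3·54, …, 12·2, 13·1) = 162
One optimal split: 3 + 3 + 3 + 3 + 2; product 3·3·3·3·2 = 162.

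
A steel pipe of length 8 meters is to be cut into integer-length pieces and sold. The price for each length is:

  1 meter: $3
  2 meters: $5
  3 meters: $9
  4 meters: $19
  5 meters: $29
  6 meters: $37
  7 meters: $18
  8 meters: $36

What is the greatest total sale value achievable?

Let r[k] be the best obtainable value from length k. For each k, try every first piece i and keep the best of price[i] + r[k−i].
r[1] = 3
r[2] = 6  (first piece 1, then r[1]=3)
r[3] = 9  (first piece 1, then r[2]=6)
r[4] = 19
r[5] = 29
r[6] = 37
r[7] = 40  (first piece 1, then r[6]=37)
r[8] = 43  (first piece 1, then r[7]=40)
One optimal cutting: 6 + 1 + 1 → $37 + $3 + $3 = $43.

43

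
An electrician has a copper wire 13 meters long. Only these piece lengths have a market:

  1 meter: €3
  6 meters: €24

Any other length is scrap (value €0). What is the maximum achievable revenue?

Build r[k] bottom-up: r[k] = max over allowed piece i of (p[i] + r[k−i]).
r[1] = 3
r[2] = 6  (first piece 1, then r[1]=3)
r[3] = 9  (first piece 1, then r[2]=6)
r[4] = 12  (first piece 1, then r[3]=9)
r[5] = 15  (first piece 1, then r[4]=12)
r[6] = 24
r[7] = 27  (first piece 1, then r[6]=24)
r[8] = 30  (first piece 1, then r[7]=27)
r[9] = 33  (first piece 1, then r[8]=30)
r[10] = 36  (first piece 1, then r[9]=33)
r[11] = 39  (first piece 1, then r[10]=36)
r[12] = 48  (first piece 6, then r[6]=24)
r[13] = 51  (first piece 1, then r[12]=48)
One optimal cutting: 6 + 6 + 1 → €51.

51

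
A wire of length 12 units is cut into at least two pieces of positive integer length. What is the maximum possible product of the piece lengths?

Define prod[k] = max over 1≤i<k of i · max(k−i, prod[k−i]); the inner max lets the remainder stay uncut if that's better.
prod[2] = 1×max(1,0) = 1×1 = 1
prod[3] = 1×max(2,1) = 1×2 = 2
prod[4] = 2×max(2,1) = 2×2 = 4
prod[5] = 2×max(3,2) = 2×3 = 6
prod[6] = 3×max(3,2) = 3×3 = 9
prod[7] = 2×max(5,6) = 2×6 = 12
prod[8] = 2×max(6,9) = 2×9 = 18
prod[9] = 3×max(6,9) = 3×9 = 27
prod[10] = 2×max(8,18) = 2×18 = 36
prod[11] = 2×max(9,27) = 2×27 = 54
prod[12] = 3×max(9,27) = 3×27 = 81
One optimal split: 3 + 3 + 3 + 3; product 3×3×3×3 = 81.

81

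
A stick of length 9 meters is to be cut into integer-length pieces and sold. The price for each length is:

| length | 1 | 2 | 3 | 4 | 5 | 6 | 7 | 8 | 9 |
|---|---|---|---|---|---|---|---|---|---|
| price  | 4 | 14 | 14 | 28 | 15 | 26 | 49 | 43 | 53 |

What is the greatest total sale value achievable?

63

Build best[k] bottom-up: best[k] = max over allowed piece i of (p[i] + best[k−i]).
best[1] = 4
best[2] = max(4+4, 14+0) = 14
best[3] = max(4+14, 14+4, 14+0) = 18
best[4] = max(4+18, 14+14, 14+4, 28+0) = 28
best[5] = max(4+28, 14+18, 14+14, 28+4, 15+0) = 32
best[6] = max(4+32, 14+28, 14+18, 28+14, 15+4, 26+0) = 42
best[7] = max(4+42, 14+32, 14+28, …, 26+4, 49+0) = 49
best[8] = max(4+49, 14+42, 14+32, …, 49+4, 43+0) = 56
best[9] = max(4+56, 14+49, 14+42, …, 43+4, 53+0) = 63
One optimal cutting: 7 + 2 → 49 + 14 = 63.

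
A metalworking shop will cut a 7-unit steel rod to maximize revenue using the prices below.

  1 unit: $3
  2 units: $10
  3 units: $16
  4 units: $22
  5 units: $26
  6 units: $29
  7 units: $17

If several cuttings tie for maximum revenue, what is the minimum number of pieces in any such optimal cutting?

Build r[k] bottom-up: r[k] = max over allowed piece i of (p[i] + r[k−i]).
r[1] = 3
r[2] = max(3+3, 10+0) = 10
r[3] = max(3+10, 10+3, 16+0) = 16
r[4] = max(3+16, 10+10, 16+3, 22+0) = 22
r[5] = max(3+22, 10+16, 16+10, 22+3, 26+0) = 26
r[6] = max(3+26, 10+22, 16+16, 22+10, 26+3, 29+0) = 32
r[7] = max(3+32, 10+26, 16+22, …, 29+3, 17+0) = 38
Maximum revenue is $38.
Now minimize piece count subject to staying optimal: for each k, pieces[k] = 1 + min over i with p[i]+r[k−i]=r[k] of pieces[k−i].
pieces[4] = 1
pieces[5] = 1
pieces[6] = 2
pieces[7] = 2

2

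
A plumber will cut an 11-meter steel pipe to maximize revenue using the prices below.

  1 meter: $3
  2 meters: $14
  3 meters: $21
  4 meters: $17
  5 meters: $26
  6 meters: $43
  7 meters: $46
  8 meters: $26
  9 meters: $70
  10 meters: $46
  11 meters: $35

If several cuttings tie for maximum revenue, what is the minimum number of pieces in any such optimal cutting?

2

Let r[k] be the best obtainable value from length k. For each k, try every first piece i and keep the best of price[i] + r[k−i].
r[1] = 3
r[2] = 14
r[3] = 21
r[4] = 28  (first piece 2, then r[2]=14)
r[5] = 35  (first piece 2, then r[3]=21)
r[6] = 43
r[7] = 49  (first piece 2, then r[5]=35)
r[8] = 57  (first piece 2, then r[6]=43)
r[9] = 70
r[10] = 73  (first piece 1, then r[9]=70)
r[11] = 84  (first piece 2, then r[9]=70)
Maximum revenue is $84.
Now minimize piece count subject to staying optimal: for each k, pieces[k] = 1 + min over i with p[i]+r[k−i]=r[k] of pieces[k−i].
pieces[8] = 2
pieces[9] = 1
pieces[10] = 2
pieces[11] = 2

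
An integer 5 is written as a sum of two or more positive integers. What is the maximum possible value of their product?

6

Define P[k] = max over 1≤i<k of i · max(k−i, P[k−i]); the inner max lets the remainder stay uncut if that's better.
P[2] = 1·max(1,0) = 1·1 = 1
P[3] = 1·max(2,1) = 1·2 = 2
P[4] = 2·max(2,1) = 2·2 = 4
P[5] = 2·max(3,2) = 2·3 = 6
One optimal split: 3 + 2; product 3·2 = 6.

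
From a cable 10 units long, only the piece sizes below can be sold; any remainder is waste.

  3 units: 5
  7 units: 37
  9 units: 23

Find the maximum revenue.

42

Consider every possible first cut. best[k] is the best of p[i]+best[k−i] over all sellable i≤k.
best[1] = 0
best[2] = 0
best[3] = 5
best[4] = 5
best[5] = 5
best[6] = 10  (first piece 3, then best[3]=5)
best[7] = max(5+5, 37+0) = 37
best[8] = max(5+5, 37+0) = 37
best[9] = max(5+10, 37+0, 23+0) = 37
best[10] = max(5+37, 37+5, 23+0) = 42
One optimal cutting: 7 + 3 → 42.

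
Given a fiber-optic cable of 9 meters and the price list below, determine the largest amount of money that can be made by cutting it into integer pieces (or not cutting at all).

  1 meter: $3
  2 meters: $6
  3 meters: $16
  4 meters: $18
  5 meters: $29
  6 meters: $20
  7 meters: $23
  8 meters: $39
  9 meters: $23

Let r[k] be the best obtainable value from length k. For each k, try every first piece i and keep the best of price[i] + r[k−i].
r[1] = 3
r[2] = max(3+3, 6+0) = 6
r[3] = max(3+6, 6+3, 16+0) = 16
r[4] = max(3+16, 6+6, 16+3, 18+0) = 19
r[5] = max(3+19, 6+16, 16+6, 18+3, 29+0) = 29
r[6] = max(3+29, 6+19, 16+16, 18+6, 29+3, 20+0) = 32
r[7] = max(3+32, 6+29, 16+19, …, 20+3, 23+0) = 35
r[8] = max(3+35, 6+32, 16+29, …, 23+3, 39+0) = 45
r[9] = max(3+45, 6+35, 16+32, …, 39+3, 23+0) = 48
One optimal cutting: 5 + 3 + 1 → $29 + $16 + $3 = $48.

48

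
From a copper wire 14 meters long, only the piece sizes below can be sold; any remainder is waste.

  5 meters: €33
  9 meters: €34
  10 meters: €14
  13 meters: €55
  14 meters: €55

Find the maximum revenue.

Let best[k] be the best obtainable value from length k. For each k, try every first piece i and keep the best of price[i] + best[k−i].
best[1] = 0
best[2] = 0
best[3] = 0
best[4] = 0
best[5] = 33
best[6] = 33
best[7] = 33
best[8] = 33
best[9] = 34
best[10] = 66  (first piece 5, then best[5]=33)
best[11] = 66
best[12] = 66
best[13] = 66
best[14] = 67  (first piece 5, then best[9]=34)
One optimal cutting: 9 + 5 → €67.

67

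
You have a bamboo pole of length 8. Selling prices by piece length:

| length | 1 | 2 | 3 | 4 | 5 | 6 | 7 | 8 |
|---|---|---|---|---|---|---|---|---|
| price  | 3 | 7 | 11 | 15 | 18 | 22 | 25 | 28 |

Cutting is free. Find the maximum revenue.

Consider every possible first cut. R[k] is the best of p[i]+R[k−i] over all sellable i≤k.
R[1] = 3
R[2] = 7
R[3] = 11
R[4] = 15
R[5] = 18  (first piece 1, then R[4]=15)
R[6] = 22  (first piece 2, then R[4]=15)
R[7] = 26  (first piece 3, then R[4]=15)
R[8] = 30  (first piece 4, then R[4]=15)
One optimal cutting: 4 + 4 → $15 + $15 = $30.

30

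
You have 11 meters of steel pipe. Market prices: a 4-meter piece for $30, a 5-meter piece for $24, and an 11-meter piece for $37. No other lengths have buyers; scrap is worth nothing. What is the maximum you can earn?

Consider every possible first cut. f[k] is the best of p[i]+f[k−i] over all sellable i≤k.
f[1] = 0
f[2] = 0
f[3] = 0
f[4] = 30
f[5] = max(30+0, 24+0) = 30
f[6] = max(30+0, 24+0) = 30
f[7] = max(30+0, 24+0) = 30
f[8] = max(30+30, 24+0) = 60
f[9] = max(30+30, 24+30) = 60
f[10] = max(30+30, 24+30) = 60
f[11] = max(30+30, 24+30, 37+0) = 60
One optimal cutting: pieces 4 + 4 with 3 meters of scrap → $60.

60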